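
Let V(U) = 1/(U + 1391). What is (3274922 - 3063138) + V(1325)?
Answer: 575205345/2716 ≈ 2.1178e+5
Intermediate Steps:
V(U) = 1/(1391 + U)
(3274922 - 3063138) + V(1325) = (3274922 - 3063138) + 1/(1391 + 1325) = 211784 + 1/2716 = 575205345/2716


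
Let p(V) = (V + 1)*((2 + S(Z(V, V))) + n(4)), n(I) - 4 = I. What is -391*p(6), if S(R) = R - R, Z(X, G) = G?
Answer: -27370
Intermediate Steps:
n(I) = 4 + I
S(R) = 0
p(V) = 10 + 10*V (p(V) = (V + 1)*((2 + 0) + (4 + 4)) = (1 + V)*(2 + 8) = (1 + V)*10 = 10 + 10*V)
-391*p(6) = -391*(10 + 10*6) = -391*(10 + 60) = -391*70 = -27370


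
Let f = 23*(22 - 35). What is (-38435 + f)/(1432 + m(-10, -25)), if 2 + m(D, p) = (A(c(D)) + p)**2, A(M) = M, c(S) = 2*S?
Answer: -38734/3455 ≈ -11.211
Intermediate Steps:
m(D, p) = -2 + (p + 2*D)**2 (m(D, p) = -2 + (2*D + p)**2 = -2 + (p + 2*D)**2)
f = -299 (f = 23*(-13) = -299)
(-38435 + f)/(1432 + m(-10, -25)) = (-38435 - 299)/(1432 + (-2 + (-25 + 2*(-10))**2)) = -38734/(1432 + (-2 + (-25 - 20)**2)) = -38734/(1432 + (-2 + (-45)**2)) = -38734/(1432 + (-2 + 2025)) = -38734/(1432 + 2023) = -38734/3455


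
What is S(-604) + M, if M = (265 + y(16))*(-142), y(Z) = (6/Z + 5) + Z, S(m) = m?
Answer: -165077/4 ≈ -41269.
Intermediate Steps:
y(Z) = 5 + Z + 6/Z (y(Z) = (5 + 6/Z) + Z = 5 + Z + 6/Z)
M = -162661/4 (M = (265 + (5 + 16 + 6/16))*(-142) = (265 + (5 + 16 + 6*(1/16)))*(-142) = (265 + (5 + 16 + 3/8))*(-142) = (265 + 171/8)*(-142) = (2291/8)*(-142) = -162661/4 ≈ -40665.)
S(-604) + M = -604 - 162661/4 = -165077/4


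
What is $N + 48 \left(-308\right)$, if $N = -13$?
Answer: $-14797$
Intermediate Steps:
$N + 48 \left(-308\right) = -13 + 48 \left(-308\right) = -13 - 14784 = -14797$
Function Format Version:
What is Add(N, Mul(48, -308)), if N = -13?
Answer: -14797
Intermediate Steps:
Add(N, Mul(48, -308)) = Add(-13, Mul(48, -308)) = Add(-13, -14784) = -14797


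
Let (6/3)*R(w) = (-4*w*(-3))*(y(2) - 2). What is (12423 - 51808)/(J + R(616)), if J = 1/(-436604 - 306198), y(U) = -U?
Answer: 29255256770/10981584769 ≈ 2.6640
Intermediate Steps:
R(w) = -24*w (R(w) = ((-4*w*(-3))*(-1*2 - 2))/2 = ((12*w)*(-2 - 2))/2 = ((12*w)*(-4))/2 = (-48*w)/2 = -24*w)
J = -1/742802 (J = 1/(-742802) = -1/742802 ≈ -1.3463e-6)
(12423 - 51808)/(J + R(616)) = (12423 - 51808)/(-1/742802 - 24*616) = -39385/(-1/742802 - 14784) = -39385/(-10981584769/742802) = -39385*(-742802/10981584769) = 29255256770/10981584769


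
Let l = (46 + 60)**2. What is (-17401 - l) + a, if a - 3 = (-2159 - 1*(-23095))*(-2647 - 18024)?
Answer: -432796690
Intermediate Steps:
l = 11236 (l = 106**2 = 11236)
a = -432768053 (a = 3 + (-2159 - 1*(-23095))*(-2647 - 18024) = 3 + (-2159 + 23095)*(-20671) = 3 + 20936*(-20671) = 3 - 432768056 = -432768053)
(-17401 - l) + a = (-17401 - 1*11236) - 432768053 = (-17401 - 11236) - 432768053 = -28637 - 432768053 = -432796690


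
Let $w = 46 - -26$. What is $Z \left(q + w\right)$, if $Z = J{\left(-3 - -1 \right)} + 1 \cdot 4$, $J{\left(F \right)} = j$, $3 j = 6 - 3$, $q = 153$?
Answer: $1125$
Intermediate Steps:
$w = 72$ ($w = 46 + 26 = 72$)
$j = 1$ ($j = \frac{6 - 3}{3} = \frac{1}{3} \cdot 3 = 1$)
$J{\left(F \right)} = 1$
$Z = 5$ ($Z = 1 + 1 \cdot 4 = 1 + 4 = 5$)
$Z \left(q + w\right) = 5 \left(153 + 72\right) = 5 \cdot 225 = 1125$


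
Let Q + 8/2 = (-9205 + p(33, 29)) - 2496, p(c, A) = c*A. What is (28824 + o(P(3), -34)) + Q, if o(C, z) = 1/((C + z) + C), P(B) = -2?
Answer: 686887/38 ≈ 18076.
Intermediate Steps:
p(c, A) = A*c
o(C, z) = 1/(z + 2*C)
Q = -10748 (Q = -4 + ((-9205 + 29*33) - 2496) = -4 + ((-9205 + 957) - 2496) = -4 + (-8248 - 2496) = -4 - 10744 = -10748)
(28824 + o(P(3), -34)) + Q = (28824 + 1/(-34 + 2*(-2))) - 10748 = (28824 + 1/(-34 - 4)) - 10748 = (28824 + 1/(-38)) - 10748 = (28824 - 1/38) - 10748 = 1095311/38 - 10748 = 686887/38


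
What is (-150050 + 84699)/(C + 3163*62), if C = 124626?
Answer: -65351/320732 ≈ -0.20376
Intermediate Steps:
(-150050 + 84699)/(C + 3163*62) = (-150050 + 84699)/(124626 + 3163*62) = -65351/(124626 + 196106) = -65351/320732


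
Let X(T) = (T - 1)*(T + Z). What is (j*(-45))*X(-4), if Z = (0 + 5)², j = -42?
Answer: -198450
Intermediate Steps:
Z = 25 (Z = 5² = 25)
X(T) = (-1 + T)*(25 + T) (X(T) = (T - 1)*(T + 25) = (-1 + T)*(25 + T))
(j*(-45))*X(-4) = (-42*(-45))*(-25 + (-4)² + 24*(-4)) = 1890*(-25 + 16 - 96) = 1890*(-105) = -198450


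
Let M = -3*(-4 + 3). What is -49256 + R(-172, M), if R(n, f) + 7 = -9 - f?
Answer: -49275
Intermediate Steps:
M = 3 (M = -3*(-1) = 3)
R(n, f) = -16 - f (R(n, f) = -7 + (-9 - f) = -16 - f)
-49256 + R(-172, M) = -49256 + (-16 - 1*3) = -49256 + (-16 - 3) = -49256 - 19 = -49275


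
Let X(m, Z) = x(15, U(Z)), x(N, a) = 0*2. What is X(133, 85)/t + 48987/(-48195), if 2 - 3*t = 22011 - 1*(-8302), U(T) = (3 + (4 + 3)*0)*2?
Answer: -5443/5355 ≈ -1.0164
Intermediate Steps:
U(T) = 6 (U(T) = (3 + 7*0)*2 = (3 + 0)*2 = 3*2 = 6)
x(N, a) = 0
X(m, Z) = 0
t = -30311/3 (t = 2/3 - (22011 - 1*(-8302))/3 = 2/3 - (22011 + 8302)/3 = 2/3 - 1/3*30313 = 2/3 - 30313/3 = -30311/3 ≈ -10104.)
X(133, 85)/t + 48987/(-48195) = 0/(-30311/3) + 48987/(-48195) = 0*(-3/30311) + 48987*(-1/48195) = 0 - 5443/5355 = -5443/5355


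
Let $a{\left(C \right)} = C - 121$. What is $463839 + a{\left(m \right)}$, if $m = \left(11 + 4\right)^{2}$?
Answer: $463943$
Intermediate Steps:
$m = 225$ ($m = 15^{2} = 225$)
$a{\left(C \right)} = -121 + C$ ($a{\left(C \right)} = C - 121 = -121 + C$)
$463839 + a{\left(m \right)} = 463839 + \left(-121 + 225\right) = 463839 + 104 = 463943$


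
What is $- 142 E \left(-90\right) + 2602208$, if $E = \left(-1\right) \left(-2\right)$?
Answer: $2627768$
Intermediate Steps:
$E = 2$
$- 142 E \left(-90\right) + 2602208 = \left(-142\right) 2 \left(-90\right) + 2602208 = \left(-284\right) \left(-90\right) + 2602208 = 25560 + 2602208 = 2627768$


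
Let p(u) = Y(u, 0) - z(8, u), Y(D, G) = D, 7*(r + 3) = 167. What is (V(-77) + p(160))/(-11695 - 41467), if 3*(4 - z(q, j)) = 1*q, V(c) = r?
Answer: -1885/558201 ≈ -0.0033769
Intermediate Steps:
r = 146/7 (r = -3 + (⅐)*167 = -3 + 167/7 = 146/7 ≈ 20.857)
V(c) = 146/7
z(q, j) = 4 - q/3
p(u) = -4/3 + u (p(u) = u - (4 - ⅓*8) = u - (4 - 8/3) = u - 1*4/3 = u - 4/3 = -4/3 + u)
(V(-77) + p(160))/(-11695 - 41467) = (146/7 + (-4/3 + 160))/(-11695 - 41467) = (146/7 + 476/3)/(-53162) = (3770/21)*(-1/53162) = -1885/558201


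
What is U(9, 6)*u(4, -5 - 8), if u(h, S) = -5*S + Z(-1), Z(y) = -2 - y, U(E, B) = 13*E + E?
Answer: 8064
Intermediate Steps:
U(E, B) = 14*E
u(h, S) = -1 - 5*S (u(h, S) = -5*S + (-2 - 1*(-1)) = -5*S + (-2 + 1) = -5*S - 1 = -1 - 5*S)
U(9, 6)*u(4, -5 - 8) = (14*9)*(-1 - 5*(-5 - 8)) = 126*(-1 - 5*(-13)) = 126*(-1 + 65) = 126*64 = 8064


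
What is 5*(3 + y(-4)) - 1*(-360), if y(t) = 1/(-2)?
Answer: 745/2 ≈ 372.50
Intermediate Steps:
y(t) = -½
5*(3 + y(-4)) - 1*(-360) = 5*(3 - ½) - 1*(-360) = 5*(5/2) + 360 = 25/2 + 360 = 745/2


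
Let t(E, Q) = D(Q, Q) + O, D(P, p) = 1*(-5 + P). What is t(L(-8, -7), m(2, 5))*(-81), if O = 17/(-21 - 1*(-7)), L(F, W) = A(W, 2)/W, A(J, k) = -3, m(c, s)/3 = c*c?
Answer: -6561/14 ≈ -468.64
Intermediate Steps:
m(c, s) = 3*c**2 (m(c, s) = 3*(c*c) = 3*c**2)
L(F, W) = -3/W
D(P, p) = -5 + P
O = -17/14 (O = 17/(-21 + 7) = 17/(-14) = 17*(-1/14) = -17/14 ≈ -1.2143)
t(E, Q) = -87/14 + Q (t(E, Q) = (-5 + Q) - 17/14 = -87/14 + Q)
t(L(-8, -7), m(2, 5))*(-81) = (-87/14 + 3*2**2)*(-81) = (-87/14 + 3*4)*(-81) = (-87/14 + 12)*(-81) = (81/14)*(-81) = -6561/14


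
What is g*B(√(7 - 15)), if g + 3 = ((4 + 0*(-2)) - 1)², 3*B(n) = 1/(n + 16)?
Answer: 4/33 - I*√2/66 ≈ 0.12121 - 0.021427*I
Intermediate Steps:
B(n) = 1/(3*(16 + n)) (B(n) = 1/(3*(n + 16)) = 1/(3*(16 + n)))
g = 6 (g = -3 + ((4 + 0*(-2)) - 1)² = -3 + ((4 + 0) - 1)² = -3 + (4 - 1)² = -3 + 3² = -3 + 9 = 6)
g*B(√(7 - 15)) = 6*(1/(3*(16 + √(7 - 15)))) = 6*(1/(3*(16 + √(-8)))) = 6*(1/(3*(16 + 2*I*√2))) = 2/(16 + 2*I*√2)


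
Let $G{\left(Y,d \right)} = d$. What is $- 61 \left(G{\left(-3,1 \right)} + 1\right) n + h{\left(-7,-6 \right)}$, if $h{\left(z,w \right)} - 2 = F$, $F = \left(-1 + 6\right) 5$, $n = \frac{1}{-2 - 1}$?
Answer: $\frac{203}{3} \approx 67.667$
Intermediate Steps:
$n = - \frac{1}{3}$ ($n = \frac{1}{-3} = - \frac{1}{3} \approx -0.33333$)
$F = 25$ ($F = 5 \cdot 5 = 25$)
$h{\left(z,w \right)} = 27$ ($h{\left(z,w \right)} = 2 + 25 = 27$)
$- 61 \left(G{\left(-3,1 \right)} + 1\right) n + h{\left(-7,-6 \right)} = - 61 \left(1 + 1\right) \left(- \frac{1}{3}\right) + 27 = - 61 \cdot 2 \left(- \frac{1}{3}\right) + 27 = \left(-61\right) \left(- \frac{2}{3}\right) + 27 = \frac{122}{3} + 27 = \frac{203}{3}$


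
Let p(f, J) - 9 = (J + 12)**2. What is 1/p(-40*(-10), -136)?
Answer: 1/15385 ≈ 6.4998e-5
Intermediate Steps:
p(f, J) = 9 + (12 + J)**2 (p(f, J) = 9 + (J + 12)**2 = 9 + (12 + J)**2)
1/p(-40*(-10), -136) = 1/(9 + (12 - 136)**2) = 1/(9 + (-124)**2) = 1/(9 + 15376) = 1/15385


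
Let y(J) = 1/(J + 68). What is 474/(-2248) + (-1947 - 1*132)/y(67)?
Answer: -315467697/1124 ≈ -2.8067e+5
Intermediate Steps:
y(J) = 1/(68 + J)
474/(-2248) + (-1947 - 1*132)/y(67) = 474/(-2248) + (-1947 - 1*132)/(1/(68 + 67)) = 474*(-1/2248) + (-1947 - 132)/(1/135) = -237/1124 - 2079/1/135 = -237/1124 - 2079*135 = -237/1124 - 280665 = -315467697/1124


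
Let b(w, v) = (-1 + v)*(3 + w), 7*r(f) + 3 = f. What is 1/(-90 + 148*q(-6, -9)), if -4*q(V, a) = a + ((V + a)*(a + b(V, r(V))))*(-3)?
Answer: 7/26676 ≈ 0.00026241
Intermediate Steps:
r(f) = -3/7 + f/7
q(V, a) = -a/4 + 3*(V + a)*(-30/7 + a - 4*V/7 + V*(-3/7 + V/7))/4 (q(V, a) = -(a + ((V + a)*(a + (-3 - V + 3*(-3/7 + V/7) + (-3/7 + V/7)*V)))*(-3))/4 = -(a + ((V + a)*(a + (-3 - V + (-9/7 + 3*V/7) + V*(-3/7 + V/7))))*(-3))/4 = -(a + ((V + a)*(a + (-30/7 - 4*V/7 + V*(-3/7 + V/7))))*(-3))/4 = -(a + ((V + a)*(-30/7 + a - 4*V/7 + V*(-3/7 + V/7)))*(-3))/4 = -(a - 3*(V + a)*(-30/7 + a - 4*V/7 + V*(-3/7 + V/7)))/4 = -a/4 + 3*(V + a)*(-30/7 + a - 4*V/7 + V*(-3/7 + V/7))/4)
1/(-90 + 148*q(-6, -9)) = 1/(-90 + 148*(-97/28*(-9) - 45/14*(-6) - ¾*(-6)² + (¾)*(-9)² + (3/28)*(-6)³ + (3/28)*(-9)*(-6)²)) = 1/(-90 + 148*(873/28 + 135/7 - ¾*36 + (¾)*81 + (3/28)*(-216) + (3/28)*(-9)*36)) = 1/(-90 + 148*(873/28 + 135/7 - 27 + 243/4 - 162/7 - 243/7)) = 1/(-90 + 148*(369/14)) = 1/(-90 + 27306/7) = 1/(26676/7) = 7/26676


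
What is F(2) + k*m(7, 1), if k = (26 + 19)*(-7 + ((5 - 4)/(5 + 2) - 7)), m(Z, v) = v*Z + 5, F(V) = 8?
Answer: -52324/7 ≈ -7474.9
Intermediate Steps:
m(Z, v) = 5 + Z*v (m(Z, v) = Z*v + 5 = 5 + Z*v)
k = -4365/7 (k = 45*(-7 + (1/7 - 7)) = 45*(-7 + (1*(⅐) - 7)) = 45*(-7 + (⅐ - 7)) = 45*(-7 - 48/7) = 45*(-97/7) = -4365/7 ≈ -623.57)
F(2) + k*m(7, 1) = 8 - 4365*(5 + 7*1)/7 = 8 - 4365*(5 + 7)/7 = 8 - 4365/7*12 = 8 - 52380/7 = -52324/7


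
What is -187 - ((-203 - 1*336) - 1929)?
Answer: 2281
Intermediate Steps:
-187 - ((-203 - 1*336) - 1929) = -187 - ((-203 - 336) - 1929) = -187 - (-539 - 1929) = -187 - 1*(-2468) = -187 + 2468 = 2281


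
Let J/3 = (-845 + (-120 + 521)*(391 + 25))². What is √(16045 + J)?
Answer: 2*√20659783642 ≈ 2.8747e+5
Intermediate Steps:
J = 82639118523 (J = 3*(-845 + (-120 + 521)*(391 + 25))² = 3*(-845 + 401*416)² = 3*(-845 + 166816)² = 3*165971² = 3*27546372841 = 82639118523)
√(16045 + J) = √(16045 + 82639118523) = √82639134568 = 2*√20659783642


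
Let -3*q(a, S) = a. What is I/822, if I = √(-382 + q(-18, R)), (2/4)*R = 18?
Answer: I*√94/411 ≈ 0.02359*I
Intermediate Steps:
R = 36 (R = 2*18 = 36)
q(a, S) = -a/3
I = 2*I*√94 (I = √(-382 - ⅓*(-18)) = √(-382 + 6) = √(-376) = 2*I*√94 ≈ 19.391*I)
I/822 = (2*I*√94)/822 = (2*I*√94)*(1/822) = I*√94/411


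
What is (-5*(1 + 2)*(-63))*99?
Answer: 93555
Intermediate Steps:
(-5*(1 + 2)*(-63))*99 = (-5*3*(-63))*99 = -15*(-63)*99 = 945*99 = 93555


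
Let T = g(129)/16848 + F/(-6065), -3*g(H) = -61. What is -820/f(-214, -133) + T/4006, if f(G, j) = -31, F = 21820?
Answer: 201391189229527/7613827764192 ≈ 26.451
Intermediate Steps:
g(H) = 61/3 (g(H) = -1/3*(-61) = 61/3)
T = -220500023/61309872 (T = (61/3)/16848 + 21820/(-6065) = (61/3)*(1/16848) + 21820*(-1/6065) = 61/50544 - 4364/1213 = -220500023/61309872 ≈ -3.5965)
-820/f(-214, -133) + T/4006 = -820/(-31) - 220500023/61309872/4006 = -820*(-1/31) - 220500023/61309872*1/4006 = 820/31 - 220500023/245607347232 = 201391189229527/7613827764192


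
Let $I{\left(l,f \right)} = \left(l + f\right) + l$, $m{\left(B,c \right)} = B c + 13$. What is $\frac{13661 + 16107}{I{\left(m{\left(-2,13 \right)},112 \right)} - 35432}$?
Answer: $- \frac{14884}{17673} \approx -0.84219$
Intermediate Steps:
$m{\left(B,c \right)} = 13 + B c$
$I{\left(l,f \right)} = f + 2 l$ ($I{\left(l,f \right)} = \left(f + l\right) + l = f + 2 l$)
$\frac{13661 + 16107}{I{\left(m{\left(-2,13 \right)},112 \right)} - 35432} = \frac{13661 + 16107}{\left(112 + 2 \left(13 - 26\right)\right) - 35432} = \frac{29768}{\left(112 + 2 \left(13 - 26\right)\right) - 35432} = \frac{29768}{\left(112 + 2 \left(-13\right)\right) - 35432} = \frac{29768}{\left(112 - 26\right) - 35432} = \frac{29768}{86 - 35432} = \frac{29768}{-35346} = 29768 \left(- \frac{1}{35346}\right) = - \frac{14884}{17673}$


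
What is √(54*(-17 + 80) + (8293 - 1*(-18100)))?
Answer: √29795 ≈ 172.61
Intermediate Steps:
√(54*(-17 + 80) + (8293 - 1*(-18100))) = √(54*63 + (8293 + 18100)) = √(3402 + 26393) = √29795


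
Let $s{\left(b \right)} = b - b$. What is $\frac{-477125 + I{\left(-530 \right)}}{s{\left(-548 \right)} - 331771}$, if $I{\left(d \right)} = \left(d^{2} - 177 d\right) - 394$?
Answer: $\frac{102809}{331771} \approx 0.30988$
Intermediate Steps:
$s{\left(b \right)} = 0$
$I{\left(d \right)} = -394 + d^{2} - 177 d$
$\frac{-477125 + I{\left(-530 \right)}}{s{\left(-548 \right)} - 331771} = \frac{-477125 - \left(-93416 - 280900\right)}{0 - 331771} = \frac{-477125 + \left(-394 + 280900 + 93810\right)}{-331771} = \left(-477125 + 374316\right) \left(- \frac{1}{331771}\right) = \left(-102809\right) \left(- \frac{1}{331771}\right) = \frac{102809}{331771}$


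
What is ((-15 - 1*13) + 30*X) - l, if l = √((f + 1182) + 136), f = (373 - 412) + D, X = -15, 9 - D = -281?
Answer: -478 - √1569 ≈ -517.61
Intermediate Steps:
D = 290 (D = 9 - 1*(-281) = 9 + 281 = 290)
f = 251 (f = (373 - 412) + 290 = -39 + 290 = 251)
l = √1569 (l = √((251 + 1182) + 136) = √(1433 + 136) = √1569 ≈ 39.611)
((-15 - 1*13) + 30*X) - l = ((-15 - 1*13) + 30*(-15)) - √1569 = ((-15 - 13) - 450) - √1569 = (-28 - 450) - √1569 = -478 - √1569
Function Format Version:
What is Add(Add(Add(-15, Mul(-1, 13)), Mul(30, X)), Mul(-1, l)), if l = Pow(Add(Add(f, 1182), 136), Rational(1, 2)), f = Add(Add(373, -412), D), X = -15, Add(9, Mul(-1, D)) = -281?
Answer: Add(-478, Mul(-1, Pow(1569, Rational(1, 2)))) ≈ -517.61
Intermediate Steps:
D = 290 (D = Add(9, Mul(-1, -281)) = Add(9, 281) = 290)
f = 251 (f = Add(Add(373, -412), 290) = Add(-39, 290) = 251)
l = Pow(1569, Rational(1, 2)) (l = Pow(Add(Add(251, 1182), 136), Rational(1, 2)) = Pow(Add(1433, 136), Rational(1, 2)) = Pow(1569, Rational(1, 2)) ≈ 39.611)
Add(Add(Add(-15, Mul(-1, 13)), Mul(30, X)), Mul(-1, l)) = Add(Add(Add(-15, Mul(-1, 13)), Mul(30, -15)), Mul(-1, Pow(1569, Rational(1, 2)))) = Add(Add(Add(-15, -13), -450), Mul(-1, Pow(1569, Rational(1, 2)))) = Add(Add(-28, -450), Mul(-1, Pow(1569, Rational(1, 2)))) = Add(-478, Mul(-1, Pow(1569, Rational(1, 2))))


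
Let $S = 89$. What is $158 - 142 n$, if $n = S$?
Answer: $-12480$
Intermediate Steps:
$n = 89$
$158 - 142 n = 158 - 12638 = -12480$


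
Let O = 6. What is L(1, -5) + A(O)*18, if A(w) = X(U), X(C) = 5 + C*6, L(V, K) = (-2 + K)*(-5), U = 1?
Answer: 233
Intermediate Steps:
L(V, K) = 10 - 5*K
X(C) = 5 + 6*C
A(w) = 11 (A(w) = 5 + 6*1 = 5 + 6 = 11)
L(1, -5) + A(O)*18 = (10 - 5*(-5)) + 11*18 = (10 + 25) + 198 = 35 + 198 = 233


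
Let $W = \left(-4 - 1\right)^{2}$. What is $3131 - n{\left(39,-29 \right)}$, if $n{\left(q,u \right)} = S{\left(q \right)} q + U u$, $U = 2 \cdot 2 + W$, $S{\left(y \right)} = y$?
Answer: $2451$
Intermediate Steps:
$W = 25$ ($W = \left(-5\right)^{2} = 25$)
$U = 29$ ($U = 2 \cdot 2 + 25 = 4 + 25 = 29$)
$n{\left(q,u \right)} = q^{2} + 29 u$ ($n{\left(q,u \right)} = q q + 29 u = q^{2} + 29 u$)
$3131 - n{\left(39,-29 \right)} = 3131 - \left(39^{2} + 29 \left(-29\right)\right) = 3131 - \left(1521 - 841\right) = 3131 - 680 = 2451$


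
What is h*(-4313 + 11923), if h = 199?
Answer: 1514390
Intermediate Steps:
h*(-4313 + 11923) = 199*(-4313 + 11923) = 199*7610 = 1514390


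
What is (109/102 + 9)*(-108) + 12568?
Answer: 195170/17 ≈ 11481.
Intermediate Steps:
(109/102 + 9)*(-108) + 12568 = (1027/102)*(-108) + 12568 = -18486/17 + 12568 = 195170/17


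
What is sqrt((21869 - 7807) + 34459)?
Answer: 11*sqrt(401) ≈ 220.27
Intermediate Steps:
sqrt((21869 - 7807) + 34459) = sqrt(14062 + 34459) = sqrt(48521) = 11*sqrt(401)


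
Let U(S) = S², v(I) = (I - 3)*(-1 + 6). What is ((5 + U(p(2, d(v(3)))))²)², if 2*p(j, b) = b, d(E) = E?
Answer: 625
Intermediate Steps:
v(I) = -15 + 5*I (v(I) = (-3 + I)*5 = -15 + 5*I)
p(j, b) = b/2
((5 + U(p(2, d(v(3)))))²)² = ((5 + ((-15 + 5*3)/2)²)²)² = ((5 + ((-15 + 15)/2)²)²)² = ((5 + ((½)*0)²)²)² = ((5 + 0²)²)² = ((5 + 0)²)² = (5²)² = 25² = 625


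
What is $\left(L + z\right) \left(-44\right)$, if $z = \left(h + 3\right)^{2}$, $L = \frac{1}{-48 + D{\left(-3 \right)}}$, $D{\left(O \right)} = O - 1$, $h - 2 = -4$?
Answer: $- \frac{561}{13} \approx -43.154$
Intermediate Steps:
$h = -2$ ($h = 2 - 4 = -2$)
$D{\left(O \right)} = -1 + O$
$L = - \frac{1}{52}$ ($L = \frac{1}{-48 - 4} = \frac{1}{-52} = - \frac{1}{52} \approx -0.019231$)
$z = 1$ ($z = \left(-2 + 3\right)^{2} = 1^{2} = 1$)
$\left(L + z\right) \left(-44\right) = \left(- \frac{1}{52} + 1\right) \left(-44\right) = \frac{51}{52} \left(-44\right) = - \frac{561}{13}$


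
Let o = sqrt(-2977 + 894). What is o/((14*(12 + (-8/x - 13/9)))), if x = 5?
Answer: 45*I*sqrt(2083)/5642 ≈ 0.36402*I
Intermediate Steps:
o = I*sqrt(2083) (o = sqrt(-2083) = I*sqrt(2083) ≈ 45.64*I)
o/((14*(12 + (-8/x - 13/9)))) = (I*sqrt(2083))/((14*(12 + (-8/5 - 13/9)))) = (I*sqrt(2083))/((14*(12 - 137/45))) = (I*sqrt(2083))/((14*(403/45))) = (I*sqrt(2083))/(5642/45) = (I*sqrt(2083))*(45/5642) = 45*I*sqrt(2083)/5642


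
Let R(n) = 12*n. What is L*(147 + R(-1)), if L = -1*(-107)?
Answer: 14445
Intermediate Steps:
L = 107
L*(147 + R(-1)) = 107*(147 + 12*(-1)) = 107*(147 - 12) = 107*135 = 14445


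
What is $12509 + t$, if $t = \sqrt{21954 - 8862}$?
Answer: $12509 + 2 \sqrt{3273} \approx 12623.0$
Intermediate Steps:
$t = 2 \sqrt{3273}$ ($t = \sqrt{21954 - 8862} = \sqrt{13092} = 2 \sqrt{3273} \approx 114.42$)
$12509 + t = 12509 + 2 \sqrt{3273}$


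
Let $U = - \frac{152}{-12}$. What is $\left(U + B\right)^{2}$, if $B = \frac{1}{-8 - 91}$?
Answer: $\frac{1570009}{9801} \approx 160.19$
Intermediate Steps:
$U = \frac{38}{3}$ ($U = \left(-152\right) \left(- \frac{1}{12}\right) = \frac{38}{3} \approx 12.667$)
$B = - \frac{1}{99}$ ($B = \frac{1}{-99} = - \frac{1}{99} \approx -0.010101$)
$\left(U + B\right)^{2} = \left(\frac{38}{3} - \frac{1}{99}\right)^{2} = \left(\frac{1253}{99}\right)^{2} = \frac{1570009}{9801}$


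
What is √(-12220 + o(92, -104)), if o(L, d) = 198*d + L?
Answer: 4*I*√2045 ≈ 180.89*I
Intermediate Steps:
o(L, d) = L + 198*d
√(-12220 + o(92, -104)) = √(-12220 + (92 + 198*(-104))) = √(-12220 + (92 - 20592)) = √(-12220 - 20500) = √(-32720) = 4*I*√2045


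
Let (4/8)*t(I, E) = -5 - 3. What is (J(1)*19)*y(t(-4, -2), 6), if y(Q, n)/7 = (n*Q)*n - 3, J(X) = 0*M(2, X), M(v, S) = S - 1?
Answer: 0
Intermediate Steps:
t(I, E) = -16 (t(I, E) = 2*(-5 - 3) = 2*(-8) = -16)
M(v, S) = -1 + S
J(X) = 0 (J(X) = 0*(-1 + X) = 0)
y(Q, n) = -21 + 7*Q*n**2 (y(Q, n) = 7*((n*Q)*n - 3) = 7*((Q*n)*n - 3) = 7*(Q*n**2 - 3) = 7*(-3 + Q*n**2) = -21 + 7*Q*n**2)
(J(1)*19)*y(t(-4, -2), 6) = (0*19)*(-21 + 7*(-16)*6**2) = 0*(-21 + 7*(-16)*36) = 0*(-21 - 4032) = 0*(-4053) = 0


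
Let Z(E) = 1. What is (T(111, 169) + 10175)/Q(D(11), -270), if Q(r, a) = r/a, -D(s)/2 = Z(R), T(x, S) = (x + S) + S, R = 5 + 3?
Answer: 1434240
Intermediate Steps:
R = 8
T(x, S) = x + 2*S (T(x, S) = (S + x) + S = x + 2*S)
D(s) = -2 (D(s) = -2*1 = -2)
(T(111, 169) + 10175)/Q(D(11), -270) = ((111 + 2*169) + 10175)/((-2/(-270))) = ((111 + 338) + 10175)/((-2*(-1/270))) = (449 + 10175)/(1/135) = 10624*135 = 1434240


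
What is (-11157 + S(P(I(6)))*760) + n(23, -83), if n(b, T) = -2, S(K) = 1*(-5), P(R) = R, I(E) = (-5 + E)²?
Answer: -14959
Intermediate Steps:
S(K) = -5
(-11157 + S(P(I(6)))*760) + n(23, -83) = (-11157 - 5*760) - 2 = (-11157 - 3800) - 2 = -14957 - 2 = -14959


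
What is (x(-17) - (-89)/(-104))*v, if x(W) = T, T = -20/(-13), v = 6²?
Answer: 639/26 ≈ 24.577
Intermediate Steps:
v = 36
T = 20/13 (T = -20*(-1/13) = 20/13 ≈ 1.5385)
x(W) = 20/13
(x(-17) - (-89)/(-104))*v = (20/13 - (-89)/(-104))*36 = (20/13 - (-89)*(-1)/104)*36 = (20/13 - 1*89/104)*36 = (20/13 - 89/104)*36 = (71/104)*36 = 639/26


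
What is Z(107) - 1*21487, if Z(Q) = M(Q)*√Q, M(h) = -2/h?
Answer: -21487 - 2*√107/107 ≈ -21487.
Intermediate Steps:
Z(Q) = -2/√Q (Z(Q) = (-2/Q)*√Q = -2/√Q)
Z(107) - 1*21487 = -2*√107/107 - 1*21487 = -2*√107/107 - 21487 = -21487 - 2*√107/107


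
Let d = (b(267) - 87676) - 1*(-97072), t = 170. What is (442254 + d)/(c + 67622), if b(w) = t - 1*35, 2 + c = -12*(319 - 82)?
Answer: 150595/21592 ≈ 6.9746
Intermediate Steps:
c = -2846 (c = -2 - 12*(319 - 82) = -2 - 12*237 = -2 - 2844 = -2846)
b(w) = 135 (b(w) = 170 - 1*35 = 170 - 35 = 135)
d = 9531 (d = (135 - 87676) - 1*(-97072) = -87541 + 97072 = 9531)
(442254 + d)/(c + 67622) = (442254 + 9531)/(-2846 + 67622) = 451785/64776 = 451785*(1/64776) = 150595/21592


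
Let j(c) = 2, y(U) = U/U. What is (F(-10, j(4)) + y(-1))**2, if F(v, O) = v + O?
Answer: 49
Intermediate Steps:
y(U) = 1
F(v, O) = O + v
(F(-10, j(4)) + y(-1))**2 = ((2 - 10) + 1)**2 = (-8 + 1)**2 = (-7)**2 = 49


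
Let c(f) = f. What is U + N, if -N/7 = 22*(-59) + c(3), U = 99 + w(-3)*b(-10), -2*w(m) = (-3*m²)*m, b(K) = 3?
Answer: 18085/2 ≈ 9042.5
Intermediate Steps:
w(m) = 3*m³/2 (w(m) = -(-3*m²)*m/2 = -(-3)*m³/2 = 3*m³/2)
U = -45/2 (U = 99 + ((3/2)*(-3)³)*3 = 99 + ((3/2)*(-27))*3 = 99 - 81/2*3 = 99 - 243/2 = -45/2 ≈ -22.500)
N = 9065 (N = -7*(22*(-59) + 3) = -7*(-1298 + 3) = -7*(-1295) = 9065)
U + N = -45/2 + 9065 = 18085/2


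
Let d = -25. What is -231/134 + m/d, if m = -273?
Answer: 30807/3350 ≈ 9.1961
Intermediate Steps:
-231/134 + m/d = -231/134 - 273/(-25) = -231*1/134 - 273*(-1/25) = -231/134 + 273/25 = 30807/3350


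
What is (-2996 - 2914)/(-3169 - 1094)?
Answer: 1970/1421 ≈ 1.3863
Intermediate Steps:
(-2996 - 2914)/(-3169 - 1094) = -5910/(-4263) = -5910*(-1/4263) = 1970/1421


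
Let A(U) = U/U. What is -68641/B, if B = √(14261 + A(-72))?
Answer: -68641*√14262/14262 ≈ -574.77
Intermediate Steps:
A(U) = 1
B = √14262 (B = √(14261 + 1) = √14262 ≈ 119.42)
-68641/B = -68641*√14262/14262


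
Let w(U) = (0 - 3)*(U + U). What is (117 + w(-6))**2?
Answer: 23409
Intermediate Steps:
w(U) = -6*U
(117 + w(-6))**2 = (117 - 6*(-6))**2 = (117 + 36)**2 = 153**2 = 23409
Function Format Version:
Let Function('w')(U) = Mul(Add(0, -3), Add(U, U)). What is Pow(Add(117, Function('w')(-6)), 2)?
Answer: 23409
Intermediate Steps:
Function('w')(U) = Mul(-6, U) (Function('w')(U) = Mul(-3, Mul(2, U)) = Mul(-6, U))
Pow(Add(117, Function('w')(-6)), 2) = Pow(Add(117, Mul(-6, -6)), 2) = Pow(Add(117, 36), 2) = Pow(153, 2) = 23409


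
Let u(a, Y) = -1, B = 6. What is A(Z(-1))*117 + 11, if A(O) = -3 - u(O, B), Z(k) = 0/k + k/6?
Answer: -223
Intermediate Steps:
Z(k) = k/6 (Z(k) = 0 + k*(1/6) = 0 + k/6 = k/6)
A(O) = -2 (A(O) = -3 - 1*(-1) = -3 + 1 = -2)
A(Z(-1))*117 + 11 = -2*117 + 11 = -234 + 11 = -223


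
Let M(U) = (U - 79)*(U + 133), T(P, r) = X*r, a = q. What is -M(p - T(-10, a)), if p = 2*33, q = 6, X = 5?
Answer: 7267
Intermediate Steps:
a = 6
T(P, r) = 5*r
p = 66
M(U) = (-79 + U)*(133 + U)
-M(p - T(-10, a)) = -(-10507 + (66 - 5*6)² + 54*(66 - 5*6)) = -(-10507 + (66 - 1*30)² + 54*(66 - 1*30)) = -(-10507 + (66 - 30)² + 54*(66 - 30)) = -(-10507 + 36² + 54*36) = -(-10507 + 1296 + 1944) = -1*(-7267) = 7267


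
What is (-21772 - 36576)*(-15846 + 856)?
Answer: 874636520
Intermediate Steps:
(-21772 - 36576)*(-15846 + 856) = -58348*(-14990) = 874636520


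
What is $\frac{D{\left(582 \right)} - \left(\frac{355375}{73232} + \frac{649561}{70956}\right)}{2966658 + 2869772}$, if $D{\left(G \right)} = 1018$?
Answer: $\frac{1304249412151}{7581887043380640} \approx 0.00017202$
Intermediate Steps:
$\frac{D{\left(582 \right)} - \left(\frac{355375}{73232} + \frac{649561}{70956}\right)}{2966658 + 2869772} = \frac{1018 - \left(\frac{355375}{73232} + \frac{649561}{70956}\right)}{2966658 + 2869772} = \frac{1018 - \left(\frac{649561}{70956} + \frac{1066125}{219696}\right)}{5836430} = \left(1018 - \frac{18196159913}{1299062448}\right) \frac{1}{5836430} = \frac{1304249412151}{1299062448} \cdot \frac{1}{5836430} = \frac{1304249412151}{7581887043380640}$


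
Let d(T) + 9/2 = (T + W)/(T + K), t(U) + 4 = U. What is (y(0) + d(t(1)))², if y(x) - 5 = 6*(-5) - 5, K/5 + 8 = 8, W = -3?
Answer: 4225/4 ≈ 1056.3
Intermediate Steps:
K = 0 (K = -40 + 5*8 = -40 + 40 = 0)
t(U) = -4 + U
y(x) = -30 (y(x) = 5 + (6*(-5) - 5) = 5 + (-30 - 5) = 5 - 35 = -30)
d(T) = -9/2 + (-3 + T)/T (d(T) = -9/2 + (T - 3)/(T + 0) = -9/2 + (-3 + T)/T)
(y(0) + d(t(1)))² = (-30 + (-7/2 - 3/(-4 + 1)))² = (-30 + (-7/2 - 3/(-3)))² = (-30 + (-7/2 - 3*(-⅓)))² = (-30 + (-7/2 + 1))² = (-30 - 5/2)² = (-65/2)² = 4225/4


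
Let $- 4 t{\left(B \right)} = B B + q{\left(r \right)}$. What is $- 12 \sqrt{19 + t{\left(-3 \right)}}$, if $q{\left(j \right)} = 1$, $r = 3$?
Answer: $- 6 \sqrt{66} \approx -48.744$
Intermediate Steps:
$t{\left(B \right)} = - \frac{1}{4} - \frac{B^{2}}{4}$ ($t{\left(B \right)} = - \frac{B B + 1}{4} = - \frac{B^{2} + 1}{4} = - \frac{1 + B^{2}}{4} = - \frac{1}{4} - \frac{B^{2}}{4}$)
$- 12 \sqrt{19 + t{\left(-3 \right)}} = - 12 \sqrt{19 - \left(\frac{1}{4} + \frac{\left(-3\right)^{2}}{4}\right)} = - 12 \sqrt{19 - \frac{5}{2}} = - 12 \sqrt{\frac{33}{2}} = - 12 \frac{\sqrt{66}}{2} = - 6 \sqrt{66}$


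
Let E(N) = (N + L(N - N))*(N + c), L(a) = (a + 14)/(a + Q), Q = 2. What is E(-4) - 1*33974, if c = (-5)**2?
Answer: -33911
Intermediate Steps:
L(a) = (14 + a)/(2 + a) (L(a) = (a + 14)/(a + 2) = (14 + a)/(2 + a))
c = 25
E(N) = (7 + N)*(25 + N) (E(N) = (N + (14 + (N - N))/(2 + (N - N)))*(N + 25) = (N + (14 + 0)/(2 + 0))*(25 + N) = (N + 14/2)*(25 + N) = (N + (1/2)*14)*(25 + N) = (N + 7)*(25 + N) = (7 + N)*(25 + N))
E(-4) - 1*33974 = (175 + (-4)**2 + 32*(-4)) - 1*33974 = (175 + 16 - 128) - 33974 = 63 - 33974 = -33911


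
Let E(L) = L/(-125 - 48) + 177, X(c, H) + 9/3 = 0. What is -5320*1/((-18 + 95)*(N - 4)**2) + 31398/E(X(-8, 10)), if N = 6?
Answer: 817149/5104 ≈ 160.10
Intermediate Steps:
X(c, H) = -3 (X(c, H) = -3 + 0 = -3)
E(L) = 177 - L/173 (E(L) = L/(-173) + 177 = -L/173 + 177 = 177 - L/173)
-5320*1/((-18 + 95)*(N - 4)**2) + 31398/E(X(-8, 10)) = -5320*1/((-18 + 95)*(6 - 4)**2) + 31398/(177 - 1/173*(-3)) = -5320/(77*2**2) + 31398/(177 + 3/173) = -5320/(77*4) + 31398/(30624/173) = -5320/308 + 31398*(173/30624) = -5320*1/308 + 905309/5104 = -190/11 + 905309/5104 = 817149/5104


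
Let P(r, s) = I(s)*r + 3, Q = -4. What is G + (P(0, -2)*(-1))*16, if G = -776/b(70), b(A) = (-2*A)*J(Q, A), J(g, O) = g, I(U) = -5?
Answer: -3457/70 ≈ -49.386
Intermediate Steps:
P(r, s) = 3 - 5*r (P(r, s) = -5*r + 3 = 3 - 5*r)
b(A) = 8*A (b(A) = -2*A*(-4) = 8*A)
G = -97/70 (G = -776/(8*70) = -776/560 = -776*1/560 = -97/70 ≈ -1.3857)
G + (P(0, -2)*(-1))*16 = -97/70 + ((3 - 5*0)*(-1))*16 = -97/70 + ((3 + 0)*(-1))*16 = -97/70 + (3*(-1))*16 = -97/70 - 3*16 = -97/70 - 48 = -3457/70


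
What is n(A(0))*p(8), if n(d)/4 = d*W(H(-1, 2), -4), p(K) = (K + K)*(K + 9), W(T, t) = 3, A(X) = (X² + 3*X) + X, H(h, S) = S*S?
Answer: 0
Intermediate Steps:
H(h, S) = S²
A(X) = X² + 4*X
p(K) = 2*K*(9 + K) (p(K) = (2*K)*(9 + K) = 2*K*(9 + K))
n(d) = 12*d (n(d) = 4*(d*3) = 4*(3*d) = 12*d)
n(A(0))*p(8) = (12*(0*(4 + 0)))*(2*8*(9 + 8)) = (12*(0*4))*(2*8*17) = (12*0)*272 = 0*272 = 0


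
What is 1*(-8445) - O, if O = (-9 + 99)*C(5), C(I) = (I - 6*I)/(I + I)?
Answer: -8220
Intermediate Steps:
C(I) = -5/2 (C(I) = (-5*I)/((2*I)) = (-5*I)*(1/(2*I)) = -5/2)
O = -225 (O = (-9 + 99)*(-5/2) = 90*(-5/2) = -225)
1*(-8445) - O = 1*(-8445) - 1*(-225) = -8445 + 225 = -8220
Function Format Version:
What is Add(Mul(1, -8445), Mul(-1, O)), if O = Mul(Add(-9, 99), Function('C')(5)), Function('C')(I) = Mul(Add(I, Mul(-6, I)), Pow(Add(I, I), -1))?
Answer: -8220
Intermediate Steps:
Function('C')(I) = Rational(-5, 2) (Function('C')(I) = Mul(Mul(-5, I), Pow(Mul(2, I), -1)) = Mul(Mul(-5, I), Mul(Rational(1, 2), Pow(I, -1))) = Rational(-5, 2))
O = -225 (O = Mul(Add(-9, 99), Rational(-5, 2)) = Mul(90, Rational(-5, 2)) = -225)
Add(Mul(1, -8445), Mul(-1, O)) = Add(Mul(1, -8445), Mul(-1, -225)) = Add(-8445, 225) = -8220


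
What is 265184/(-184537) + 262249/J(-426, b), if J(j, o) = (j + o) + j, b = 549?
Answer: -48474994465/55914711 ≈ -866.95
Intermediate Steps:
J(j, o) = o + 2*j
265184/(-184537) + 262249/J(-426, b) = 265184/(-184537) + 262249/(549 + 2*(-426)) = 265184*(-1/184537) + 262249/(549 - 852) = -265184/184537 + 262249/(-303) = -265184/184537 + 262249*(-1/303) = -265184/184537 - 262249/303 = -48474994465/55914711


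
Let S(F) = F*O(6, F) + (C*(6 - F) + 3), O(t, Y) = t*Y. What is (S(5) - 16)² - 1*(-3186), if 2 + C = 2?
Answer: 21955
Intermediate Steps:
O(t, Y) = Y*t
C = 0 (C = -2 + 2 = 0)
S(F) = 3 + 6*F² (S(F) = F*(F*6) + (0*(6 - F) + 3) = F*(6*F) + (0 + 3) = 6*F² + 3 = 3 + 6*F²)
(S(5) - 16)² - 1*(-3186) = ((3 + 6*5²) - 16)² - 1*(-3186) = ((3 + 6*25) - 16)² + 3186 = ((3 + 150) - 16)² + 3186 = (153 - 16)² + 3186 = 137² + 3186 = 18769 + 3186 = 21955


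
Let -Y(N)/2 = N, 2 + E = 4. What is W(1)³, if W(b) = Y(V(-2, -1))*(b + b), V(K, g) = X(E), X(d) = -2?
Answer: 512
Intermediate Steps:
E = 2 (E = -2 + 4 = 2)
V(K, g) = -2
Y(N) = -2*N
W(b) = 8*b (W(b) = (-2*(-2))*(b + b) = 4*(2*b) = 8*b)
W(1)³ = (8*1)³ = 8³ = 512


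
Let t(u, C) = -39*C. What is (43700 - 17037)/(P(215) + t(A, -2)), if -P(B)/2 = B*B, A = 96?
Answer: -3809/13196 ≈ -0.28865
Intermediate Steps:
P(B) = -2*B² (P(B) = -2*B*B = -2*B²)
(43700 - 17037)/(P(215) + t(A, -2)) = (43700 - 17037)/(-2*215² - 39*(-2)) = 26663/(-2*46225 + 78) = 26663/(-92450 + 78) = 26663/(-92372) = 26663*(-1/92372) = -3809/13196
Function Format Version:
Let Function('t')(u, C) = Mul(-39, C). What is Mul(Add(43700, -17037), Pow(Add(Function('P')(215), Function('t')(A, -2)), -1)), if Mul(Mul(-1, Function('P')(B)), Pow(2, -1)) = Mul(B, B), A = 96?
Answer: Rational(-3809, 13196) ≈ -0.28865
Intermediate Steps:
Function('P')(B) = Mul(-2, Pow(B, 2)) (Function('P')(B) = Mul(-2, Mul(B, B)) = Mul(-2, Pow(B, 2)))
Mul(Add(43700, -17037), Pow(Add(Function('P')(215), Function('t')(A, -2)), -1)) = Mul(Add(43700, -17037), Pow(Add(Mul(-2, Pow(215, 2)), Mul(-39, -2)), -1)) = Mul(26663, Pow(Add(Mul(-2, 46225), 78), -1)) = Mul(26663, Pow(Add(-92450, 78), -1)) = Mul(26663, Pow(-92372, -1)) = Mul(26663, Rational(-1, 92372)) = Rational(-3809, 13196)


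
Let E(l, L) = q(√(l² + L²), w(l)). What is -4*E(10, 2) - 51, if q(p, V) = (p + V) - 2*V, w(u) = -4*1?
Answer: -67 - 8*√26 ≈ -107.79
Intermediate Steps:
w(u) = -4
q(p, V) = p - V (q(p, V) = (V + p) - 2*V = p - V)
E(l, L) = 4 + √(L² + l²) (E(l, L) = √(l² + L²) - 1*(-4) = √(L² + l²) + 4 = 4 + √(L² + l²))
-4*E(10, 2) - 51 = -4*(4 + √(2² + 10²)) - 51 = -4*(4 + √(4 + 100)) - 51 = -4*(4 + √104) - 51 = -4*(4 + 2*√26) - 51 = (-16 - 8*√26) - 51 = -67 - 8*√26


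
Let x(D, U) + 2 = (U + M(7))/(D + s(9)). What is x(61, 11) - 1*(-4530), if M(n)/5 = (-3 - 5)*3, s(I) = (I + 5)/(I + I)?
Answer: 2516587/556 ≈ 4526.2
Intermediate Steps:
s(I) = (5 + I)/(2*I) (s(I) = (5 + I)/((2*I)) = (5 + I)*(1/(2*I)) = (5 + I)/(2*I))
M(n) = -120 (M(n) = 5*((-3 - 5)*3) = 5*(-8*3) = 5*(-24) = -120)
x(D, U) = -2 + (-120 + U)/(7/9 + D) (x(D, U) = -2 + (U - 120)/(D + (½)*(5 + 9)/9) = -2 + (-120 + U)/(D + (½)*(⅑)*14) = -2 + (-120 + U)/(D + 7/9) = -2 + (-120 + U)/(7/9 + D))
x(61, 11) - 1*(-4530) = (-1094 - 18*61 + 9*11)/(7 + 9*61) - 1*(-4530) = (-1094 - 1098 + 99)/(7 + 549) + 4530 = -2093/556 + 4530 = 2516587/556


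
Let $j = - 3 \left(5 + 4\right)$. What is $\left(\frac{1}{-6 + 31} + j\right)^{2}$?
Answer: $\frac{454276}{625} \approx 726.84$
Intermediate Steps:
$j = -27$ ($j = \left(-3\right) 9 = -27$)
$\left(\frac{1}{-6 + 31} + j\right)^{2} = \left(\frac{1}{-6 + 31} - 27\right)^{2} = \left(\frac{1}{25} - 27\right)^{2} = \left(- \frac{674}{25}\right)^{2} = \frac{454276}{625}$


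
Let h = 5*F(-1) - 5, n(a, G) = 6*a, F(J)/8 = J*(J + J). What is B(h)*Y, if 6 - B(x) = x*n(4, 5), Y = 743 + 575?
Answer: -2364492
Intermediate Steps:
F(J) = 16*J² (F(J) = 8*(J*(J + J)) = 8*(J*(2*J)) = 8*(2*J²) = 16*J²)
h = 75 (h = 5*(16*(-1)²) - 5 = 5*(16*1) - 5 = 5*16 - 5 = 80 - 5 = 75)
Y = 1318
B(x) = 6 - 24*x (B(x) = 6 - x*6*4 = 6 - x*24 = 6 - 24*x)
B(h)*Y = (6 - 24*75)*1318 = (6 - 1800)*1318 = -1794*1318 = -2364492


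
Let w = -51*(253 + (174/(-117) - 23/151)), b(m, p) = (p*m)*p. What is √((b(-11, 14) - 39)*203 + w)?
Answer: 7*I*√36049005083/1963 ≈ 677.06*I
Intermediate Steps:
b(m, p) = m*p² (b(m, p) = (m*p)*p = m*p²)
w = -25164454/1963 (w = -51*(253 + (174*(-1/117) - 23*1/151)) = -51*(253 + (-58/39 - 23/151)) = -51*(253 - 9655/5889) = -51*1480262/5889 = -25164454/1963 ≈ -12819.)
√((b(-11, 14) - 39)*203 + w) = √((-11*14² - 39)*203 - 25164454/1963) = √((-11*196 - 39)*203 - 25164454/1963) = √((-2156 - 39)*203 - 25164454/1963) = √(-2195*203 - 25164454/1963) = √(-445585 - 25164454/1963) = √(-899847809/1963) = 7*I*√36049005083/1963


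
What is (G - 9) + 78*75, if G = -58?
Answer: 5783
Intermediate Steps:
(G - 9) + 78*75 = (-58 - 9) + 78*75 = -67 + 5850 = 5783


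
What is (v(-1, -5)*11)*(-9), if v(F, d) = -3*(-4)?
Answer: -1188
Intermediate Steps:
v(F, d) = 12
(v(-1, -5)*11)*(-9) = (12*11)*(-9) = 132*(-9) = -1188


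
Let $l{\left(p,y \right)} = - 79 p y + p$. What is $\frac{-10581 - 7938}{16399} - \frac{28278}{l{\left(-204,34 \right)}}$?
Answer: $- \frac{589295999}{499021570} \approx -1.1809$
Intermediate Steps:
$l{\left(p,y \right)} = p - 79 p y$ ($l{\left(p,y \right)} = - 79 p y + p = p - 79 p y$)
$\frac{-10581 - 7938}{16399} - \frac{28278}{l{\left(-204,34 \right)}} = \frac{-10581 - 7938}{16399} - \frac{28278}{\left(-204\right) \left(1 - 2686\right)} = \left(-18519\right) \frac{1}{16399} - \frac{28278}{\left(-204\right) \left(1 - 2686\right)} = - \frac{18519}{16399} - \frac{28278}{\left(-204\right) \left(-2685\right)} = - \frac{18519}{16399} - \frac{28278}{547740} = - \frac{18519}{16399} - \frac{1571}{30430} = - \frac{589295999}{499021570}$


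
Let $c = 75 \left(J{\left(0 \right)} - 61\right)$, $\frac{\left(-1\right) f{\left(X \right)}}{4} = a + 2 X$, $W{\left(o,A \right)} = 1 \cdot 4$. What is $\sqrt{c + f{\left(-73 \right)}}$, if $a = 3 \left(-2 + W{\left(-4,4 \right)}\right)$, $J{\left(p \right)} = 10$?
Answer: $i \sqrt{3265} \approx 57.14 i$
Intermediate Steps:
$W{\left(o,A \right)} = 4$
$a = 6$ ($a = 3 \left(-2 + 4\right) = 3 \cdot 2 = 6$)
$f{\left(X \right)} = -24 - 8 X$ ($f{\left(X \right)} = - 4 \left(6 + 2 X\right) = -24 - 8 X$)
$c = -3825$ ($c = 75 \left(10 - 61\right) = 75 \left(-51\right) = -3825$)
$\sqrt{c + f{\left(-73 \right)}} = \sqrt{-3825 - -560} = \sqrt{-3825 + \left(-24 + 584\right)} = \sqrt{-3825 + 560} = \sqrt{-3265} = i \sqrt{3265}$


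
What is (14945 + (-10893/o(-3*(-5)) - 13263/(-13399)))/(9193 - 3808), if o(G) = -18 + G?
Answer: 82971029/24051205 ≈ 3.4498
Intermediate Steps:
(14945 + (-10893/o(-3*(-5)) - 13263/(-13399)))/(9193 - 3808) = (14945 + (-10893/(-18 - 3*(-5)) - 13263/(-13399)))/(9193 - 3808) = (14945 + (-10893/(-18 + 15) - 13263*(-1/13399)))/5385 = (14945 + (-10893/(-3) + 13263/13399))*(1/5385) = (14945 + (-10893*(-1/3) + 13263/13399))*(1/5385) = (14945 + (3631 + 13263/13399))*(1/5385) = (14945 + 48665032/13399)*(1/5385) = (248913087/13399)*(1/5385) = 82971029/24051205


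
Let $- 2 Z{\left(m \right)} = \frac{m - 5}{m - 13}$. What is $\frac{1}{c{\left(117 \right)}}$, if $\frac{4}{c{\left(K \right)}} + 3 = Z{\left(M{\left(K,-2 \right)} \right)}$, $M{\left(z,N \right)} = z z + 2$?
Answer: $- \frac{47877}{54712} \approx -0.87507$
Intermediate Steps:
$M{\left(z,N \right)} = 2 + z^{2}$ ($M{\left(z,N \right)} = z^{2} + 2 = 2 + z^{2}$)
$Z{\left(m \right)} = - \frac{-5 + m}{2 \left(-13 + m\right)}$ ($Z{\left(m \right)} = - \frac{\left(m - 5\right) \frac{1}{m - 13}}{2} = - \frac{\left(-5 + m\right) \frac{1}{-13 + m}}{2} = - \frac{\frac{1}{-13 + m} \left(-5 + m\right)}{2} = - \frac{-5 + m}{2 \left(-13 + m\right)}$)
$c{\left(K \right)} = \frac{4}{-3 + \frac{3 - K^{2}}{2 \left(-11 + K^{2}\right)}}$ ($c{\left(K \right)} = \frac{4}{-3 + \frac{5 - \left(2 + K^{2}\right)}{2 \left(-13 + \left(2 + K^{2}\right)\right)}} = \frac{4}{-3 + \frac{5 - \left(2 + K^{2}\right)}{2 \left(-11 + K^{2}\right)}} = \frac{4}{-3 + \frac{3 - K^{2}}{2 \left(-11 + K^{2}\right)}}$)
$\frac{1}{c{\left(117 \right)}} = \frac{1}{8 \frac{1}{-69 + 7 \cdot 117^{2}} \left(11 - 117^{2}\right)} = \frac{1}{8 \frac{1}{-69 + 7 \cdot 13689} \left(11 - 13689\right)} = \frac{1}{8 \frac{1}{-69 + 95823} \left(11 - 13689\right)} = \frac{1}{8 \cdot \frac{1}{95754} \left(-13678\right)} = \frac{1}{- \frac{54712}{47877}} = - \frac{47877}{54712}$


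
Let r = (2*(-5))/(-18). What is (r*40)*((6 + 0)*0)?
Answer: 0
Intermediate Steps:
r = 5/9 (r = -10*(-1/18) = 5/9 ≈ 0.55556)
(r*40)*((6 + 0)*0) = ((5/9)*40)*((6 + 0)*0) = 200*(6*0)/9 = (200/9)*0 = 0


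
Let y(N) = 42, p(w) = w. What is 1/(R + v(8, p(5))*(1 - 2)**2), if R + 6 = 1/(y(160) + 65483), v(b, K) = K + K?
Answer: 65525/262101 ≈ 0.25000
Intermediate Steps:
v(b, K) = 2*K
R = -393149/65525 (R = -6 + 1/(42 + 65483) = -6 + 1/65525 = -393149/65525 ≈ -6.0000)
1/(R + v(8, p(5))*(1 - 2)**2) = 1/(-393149/65525 + (2*5)*(1 - 2)**2) = 1/(-393149/65525 + 10*(-1)**2) = 1/(-393149/65525 + 10*1) = 1/(-393149/65525 + 10) = 1/(262101/65525) = 65525/262101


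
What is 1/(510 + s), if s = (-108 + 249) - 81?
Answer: 1/570 ≈ 0.0017544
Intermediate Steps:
s = 60 (s = 141 - 81 = 60)
1/(510 + s) = 1/(510 + 60) = 1/570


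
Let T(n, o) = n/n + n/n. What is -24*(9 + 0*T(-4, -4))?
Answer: -216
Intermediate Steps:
T(n, o) = 2 (T(n, o) = 1 + 1 = 2)
-24*(9 + 0*T(-4, -4)) = -24*(9 + 0*2) = -24*(9 + 0) = -24*9 = -216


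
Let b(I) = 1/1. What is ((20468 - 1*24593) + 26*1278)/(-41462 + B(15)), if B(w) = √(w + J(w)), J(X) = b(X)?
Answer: -29103/41458 ≈ -0.70199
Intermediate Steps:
b(I) = 1
J(X) = 1
B(w) = √(1 + w) (B(w) = √(w + 1) = √(1 + w))
((20468 - 1*24593) + 26*1278)/(-41462 + B(15)) = ((20468 - 1*24593) + 26*1278)/(-41462 + √(1 + 15)) = ((20468 - 24593) + 33228)/(-41462 + √16) = (-4125 + 33228)/(-41462 + 4) = 29103/(-41458) = 29103*(-1/41458) = -29103/41458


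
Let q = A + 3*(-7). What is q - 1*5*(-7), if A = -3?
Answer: 11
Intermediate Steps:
q = -24 (q = -3 + 3*(-7) = -3 - 21 = -24)
q - 1*5*(-7) = -24 - 1*5*(-7) = -24 - 5*(-7) = -24 - 1*(-35) = -24 + 35 = 11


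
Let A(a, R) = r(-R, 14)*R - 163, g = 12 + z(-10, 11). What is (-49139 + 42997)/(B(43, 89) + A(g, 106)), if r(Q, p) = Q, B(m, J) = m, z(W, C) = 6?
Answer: 3071/5678 ≈ 0.54086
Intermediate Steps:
g = 18 (g = 12 + 6 = 18)
A(a, R) = -163 - R² (A(a, R) = (-R)*R - 163 = -R² - 163 = -163 - R²)
(-49139 + 42997)/(B(43, 89) + A(g, 106)) = (-49139 + 42997)/(43 + (-163 - 1*106²)) = -6142/(43 + (-163 - 1*11236)) = -6142/(43 + (-163 - 11236)) = -6142/(43 - 11399) = -6142/(-11356) = -6142*(-1/11356) = 3071/5678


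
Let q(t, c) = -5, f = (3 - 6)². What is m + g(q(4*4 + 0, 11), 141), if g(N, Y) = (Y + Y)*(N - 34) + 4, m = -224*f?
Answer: -13010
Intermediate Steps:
f = 9 (f = (-3)² = 9)
m = -2016 (m = -224*9 = -2016)
g(N, Y) = 4 + 2*Y*(-34 + N) (g(N, Y) = (2*Y)*(-34 + N) + 4 = 2*Y*(-34 + N) + 4 = 4 + 2*Y*(-34 + N))
m + g(q(4*4 + 0, 11), 141) = -2016 + (4 - 68*141 + 2*(-5)*141) = -2016 + (4 - 9588 - 1410) = -2016 - 10994 = -13010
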